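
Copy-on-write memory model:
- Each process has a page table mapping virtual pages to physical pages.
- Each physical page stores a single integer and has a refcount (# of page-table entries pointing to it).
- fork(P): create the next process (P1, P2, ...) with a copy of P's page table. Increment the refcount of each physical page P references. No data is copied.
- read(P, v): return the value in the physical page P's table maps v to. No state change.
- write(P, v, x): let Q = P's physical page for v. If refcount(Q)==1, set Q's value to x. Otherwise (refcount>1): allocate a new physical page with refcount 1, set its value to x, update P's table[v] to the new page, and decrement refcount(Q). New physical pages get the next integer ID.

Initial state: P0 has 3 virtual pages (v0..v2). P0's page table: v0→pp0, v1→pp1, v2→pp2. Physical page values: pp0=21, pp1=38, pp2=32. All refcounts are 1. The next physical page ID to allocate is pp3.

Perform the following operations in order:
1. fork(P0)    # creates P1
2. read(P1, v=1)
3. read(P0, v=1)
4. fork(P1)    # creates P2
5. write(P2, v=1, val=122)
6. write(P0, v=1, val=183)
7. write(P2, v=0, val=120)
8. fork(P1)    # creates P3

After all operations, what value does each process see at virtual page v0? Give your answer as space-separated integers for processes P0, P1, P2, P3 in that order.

Op 1: fork(P0) -> P1. 3 ppages; refcounts: pp0:2 pp1:2 pp2:2
Op 2: read(P1, v1) -> 38. No state change.
Op 3: read(P0, v1) -> 38. No state change.
Op 4: fork(P1) -> P2. 3 ppages; refcounts: pp0:3 pp1:3 pp2:3
Op 5: write(P2, v1, 122). refcount(pp1)=3>1 -> COPY to pp3. 4 ppages; refcounts: pp0:3 pp1:2 pp2:3 pp3:1
Op 6: write(P0, v1, 183). refcount(pp1)=2>1 -> COPY to pp4. 5 ppages; refcounts: pp0:3 pp1:1 pp2:3 pp3:1 pp4:1
Op 7: write(P2, v0, 120). refcount(pp0)=3>1 -> COPY to pp5. 6 ppages; refcounts: pp0:2 pp1:1 pp2:3 pp3:1 pp4:1 pp5:1
Op 8: fork(P1) -> P3. 6 ppages; refcounts: pp0:3 pp1:2 pp2:4 pp3:1 pp4:1 pp5:1
P0: v0 -> pp0 = 21
P1: v0 -> pp0 = 21
P2: v0 -> pp5 = 120
P3: v0 -> pp0 = 21

Answer: 21 21 120 21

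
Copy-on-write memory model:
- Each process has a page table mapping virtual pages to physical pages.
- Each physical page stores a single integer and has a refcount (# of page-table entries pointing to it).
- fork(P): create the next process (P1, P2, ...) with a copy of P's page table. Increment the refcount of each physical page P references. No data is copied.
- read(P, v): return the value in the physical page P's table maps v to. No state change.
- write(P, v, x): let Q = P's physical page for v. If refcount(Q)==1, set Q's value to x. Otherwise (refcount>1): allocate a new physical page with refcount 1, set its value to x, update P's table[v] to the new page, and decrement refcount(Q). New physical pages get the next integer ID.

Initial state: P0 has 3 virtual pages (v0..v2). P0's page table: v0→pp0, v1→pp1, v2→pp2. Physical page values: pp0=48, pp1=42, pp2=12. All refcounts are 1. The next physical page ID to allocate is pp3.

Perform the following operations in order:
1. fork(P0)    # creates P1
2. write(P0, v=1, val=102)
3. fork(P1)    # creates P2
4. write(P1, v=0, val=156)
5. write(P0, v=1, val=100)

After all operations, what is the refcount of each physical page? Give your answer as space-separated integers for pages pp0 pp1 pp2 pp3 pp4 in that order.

Op 1: fork(P0) -> P1. 3 ppages; refcounts: pp0:2 pp1:2 pp2:2
Op 2: write(P0, v1, 102). refcount(pp1)=2>1 -> COPY to pp3. 4 ppages; refcounts: pp0:2 pp1:1 pp2:2 pp3:1
Op 3: fork(P1) -> P2. 4 ppages; refcounts: pp0:3 pp1:2 pp2:3 pp3:1
Op 4: write(P1, v0, 156). refcount(pp0)=3>1 -> COPY to pp4. 5 ppages; refcounts: pp0:2 pp1:2 pp2:3 pp3:1 pp4:1
Op 5: write(P0, v1, 100). refcount(pp3)=1 -> write in place. 5 ppages; refcounts: pp0:2 pp1:2 pp2:3 pp3:1 pp4:1

Answer: 2 2 3 1 1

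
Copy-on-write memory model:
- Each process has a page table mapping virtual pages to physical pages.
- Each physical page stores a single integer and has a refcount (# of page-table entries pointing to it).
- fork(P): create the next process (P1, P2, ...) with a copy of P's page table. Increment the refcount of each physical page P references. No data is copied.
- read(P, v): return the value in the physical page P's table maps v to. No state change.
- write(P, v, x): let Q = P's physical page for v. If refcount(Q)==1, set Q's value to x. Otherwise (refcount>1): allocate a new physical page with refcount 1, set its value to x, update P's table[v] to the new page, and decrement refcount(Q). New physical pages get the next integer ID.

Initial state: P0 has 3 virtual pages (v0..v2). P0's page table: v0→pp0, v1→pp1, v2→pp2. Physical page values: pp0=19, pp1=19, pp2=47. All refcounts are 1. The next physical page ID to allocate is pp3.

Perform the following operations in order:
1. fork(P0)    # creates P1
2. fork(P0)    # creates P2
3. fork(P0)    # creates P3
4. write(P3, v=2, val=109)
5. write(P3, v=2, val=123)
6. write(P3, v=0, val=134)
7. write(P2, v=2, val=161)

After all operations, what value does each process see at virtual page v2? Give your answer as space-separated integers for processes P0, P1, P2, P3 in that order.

Answer: 47 47 161 123

Derivation:
Op 1: fork(P0) -> P1. 3 ppages; refcounts: pp0:2 pp1:2 pp2:2
Op 2: fork(P0) -> P2. 3 ppages; refcounts: pp0:3 pp1:3 pp2:3
Op 3: fork(P0) -> P3. 3 ppages; refcounts: pp0:4 pp1:4 pp2:4
Op 4: write(P3, v2, 109). refcount(pp2)=4>1 -> COPY to pp3. 4 ppages; refcounts: pp0:4 pp1:4 pp2:3 pp3:1
Op 5: write(P3, v2, 123). refcount(pp3)=1 -> write in place. 4 ppages; refcounts: pp0:4 pp1:4 pp2:3 pp3:1
Op 6: write(P3, v0, 134). refcount(pp0)=4>1 -> COPY to pp4. 5 ppages; refcounts: pp0:3 pp1:4 pp2:3 pp3:1 pp4:1
Op 7: write(P2, v2, 161). refcount(pp2)=3>1 -> COPY to pp5. 6 ppages; refcounts: pp0:3 pp1:4 pp2:2 pp3:1 pp4:1 pp5:1
P0: v2 -> pp2 = 47
P1: v2 -> pp2 = 47
P2: v2 -> pp5 = 161
P3: v2 -> pp3 = 123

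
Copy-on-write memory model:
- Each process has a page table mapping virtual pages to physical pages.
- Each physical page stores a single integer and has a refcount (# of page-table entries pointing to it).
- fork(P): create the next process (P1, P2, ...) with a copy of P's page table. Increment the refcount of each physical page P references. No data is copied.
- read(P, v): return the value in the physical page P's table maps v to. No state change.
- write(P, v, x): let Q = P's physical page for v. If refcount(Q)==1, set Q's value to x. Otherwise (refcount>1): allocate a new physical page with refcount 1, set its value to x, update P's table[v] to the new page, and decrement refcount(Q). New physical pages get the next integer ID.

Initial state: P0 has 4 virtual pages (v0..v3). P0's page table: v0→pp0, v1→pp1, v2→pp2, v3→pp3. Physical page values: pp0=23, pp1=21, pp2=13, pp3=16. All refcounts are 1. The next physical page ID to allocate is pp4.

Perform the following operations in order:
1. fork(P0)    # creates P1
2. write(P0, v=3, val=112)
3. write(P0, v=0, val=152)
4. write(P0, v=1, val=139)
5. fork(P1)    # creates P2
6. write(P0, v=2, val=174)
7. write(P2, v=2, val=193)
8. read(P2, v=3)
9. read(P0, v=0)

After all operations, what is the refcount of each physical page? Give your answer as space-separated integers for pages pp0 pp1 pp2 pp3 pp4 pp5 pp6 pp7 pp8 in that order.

Op 1: fork(P0) -> P1. 4 ppages; refcounts: pp0:2 pp1:2 pp2:2 pp3:2
Op 2: write(P0, v3, 112). refcount(pp3)=2>1 -> COPY to pp4. 5 ppages; refcounts: pp0:2 pp1:2 pp2:2 pp3:1 pp4:1
Op 3: write(P0, v0, 152). refcount(pp0)=2>1 -> COPY to pp5. 6 ppages; refcounts: pp0:1 pp1:2 pp2:2 pp3:1 pp4:1 pp5:1
Op 4: write(P0, v1, 139). refcount(pp1)=2>1 -> COPY to pp6. 7 ppages; refcounts: pp0:1 pp1:1 pp2:2 pp3:1 pp4:1 pp5:1 pp6:1
Op 5: fork(P1) -> P2. 7 ppages; refcounts: pp0:2 pp1:2 pp2:3 pp3:2 pp4:1 pp5:1 pp6:1
Op 6: write(P0, v2, 174). refcount(pp2)=3>1 -> COPY to pp7. 8 ppages; refcounts: pp0:2 pp1:2 pp2:2 pp3:2 pp4:1 pp5:1 pp6:1 pp7:1
Op 7: write(P2, v2, 193). refcount(pp2)=2>1 -> COPY to pp8. 9 ppages; refcounts: pp0:2 pp1:2 pp2:1 pp3:2 pp4:1 pp5:1 pp6:1 pp7:1 pp8:1
Op 8: read(P2, v3) -> 16. No state change.
Op 9: read(P0, v0) -> 152. No state change.

Answer: 2 2 1 2 1 1 1 1 1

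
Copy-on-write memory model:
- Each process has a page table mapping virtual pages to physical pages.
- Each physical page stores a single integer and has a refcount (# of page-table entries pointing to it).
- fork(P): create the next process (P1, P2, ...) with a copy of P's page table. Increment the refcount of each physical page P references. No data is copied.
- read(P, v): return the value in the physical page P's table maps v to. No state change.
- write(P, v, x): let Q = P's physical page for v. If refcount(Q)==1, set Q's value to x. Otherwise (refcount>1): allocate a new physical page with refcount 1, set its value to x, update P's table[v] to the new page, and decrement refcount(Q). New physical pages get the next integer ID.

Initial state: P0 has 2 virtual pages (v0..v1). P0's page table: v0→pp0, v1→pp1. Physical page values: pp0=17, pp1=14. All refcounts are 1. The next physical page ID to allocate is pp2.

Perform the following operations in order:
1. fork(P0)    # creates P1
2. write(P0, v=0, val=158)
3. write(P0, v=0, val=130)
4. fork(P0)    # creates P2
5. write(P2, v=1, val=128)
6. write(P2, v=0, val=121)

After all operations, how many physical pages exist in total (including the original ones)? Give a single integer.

Answer: 5

Derivation:
Op 1: fork(P0) -> P1. 2 ppages; refcounts: pp0:2 pp1:2
Op 2: write(P0, v0, 158). refcount(pp0)=2>1 -> COPY to pp2. 3 ppages; refcounts: pp0:1 pp1:2 pp2:1
Op 3: write(P0, v0, 130). refcount(pp2)=1 -> write in place. 3 ppages; refcounts: pp0:1 pp1:2 pp2:1
Op 4: fork(P0) -> P2. 3 ppages; refcounts: pp0:1 pp1:3 pp2:2
Op 5: write(P2, v1, 128). refcount(pp1)=3>1 -> COPY to pp3. 4 ppages; refcounts: pp0:1 pp1:2 pp2:2 pp3:1
Op 6: write(P2, v0, 121). refcount(pp2)=2>1 -> COPY to pp4. 5 ppages; refcounts: pp0:1 pp1:2 pp2:1 pp3:1 pp4:1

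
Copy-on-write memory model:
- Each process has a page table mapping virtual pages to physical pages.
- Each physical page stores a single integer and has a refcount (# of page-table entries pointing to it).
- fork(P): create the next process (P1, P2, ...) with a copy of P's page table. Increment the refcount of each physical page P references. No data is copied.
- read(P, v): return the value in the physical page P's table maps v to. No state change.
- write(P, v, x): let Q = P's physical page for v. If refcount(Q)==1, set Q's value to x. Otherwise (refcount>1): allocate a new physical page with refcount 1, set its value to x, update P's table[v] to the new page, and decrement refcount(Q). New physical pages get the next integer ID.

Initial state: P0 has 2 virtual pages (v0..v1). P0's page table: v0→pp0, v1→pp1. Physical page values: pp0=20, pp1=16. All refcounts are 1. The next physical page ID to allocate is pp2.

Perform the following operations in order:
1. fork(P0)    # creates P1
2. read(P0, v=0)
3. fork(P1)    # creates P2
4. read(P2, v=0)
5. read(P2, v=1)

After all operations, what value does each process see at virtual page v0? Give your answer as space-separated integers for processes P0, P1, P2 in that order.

Answer: 20 20 20

Derivation:
Op 1: fork(P0) -> P1. 2 ppages; refcounts: pp0:2 pp1:2
Op 2: read(P0, v0) -> 20. No state change.
Op 3: fork(P1) -> P2. 2 ppages; refcounts: pp0:3 pp1:3
Op 4: read(P2, v0) -> 20. No state change.
Op 5: read(P2, v1) -> 16. No state change.
P0: v0 -> pp0 = 20
P1: v0 -> pp0 = 20
P2: v0 -> pp0 = 20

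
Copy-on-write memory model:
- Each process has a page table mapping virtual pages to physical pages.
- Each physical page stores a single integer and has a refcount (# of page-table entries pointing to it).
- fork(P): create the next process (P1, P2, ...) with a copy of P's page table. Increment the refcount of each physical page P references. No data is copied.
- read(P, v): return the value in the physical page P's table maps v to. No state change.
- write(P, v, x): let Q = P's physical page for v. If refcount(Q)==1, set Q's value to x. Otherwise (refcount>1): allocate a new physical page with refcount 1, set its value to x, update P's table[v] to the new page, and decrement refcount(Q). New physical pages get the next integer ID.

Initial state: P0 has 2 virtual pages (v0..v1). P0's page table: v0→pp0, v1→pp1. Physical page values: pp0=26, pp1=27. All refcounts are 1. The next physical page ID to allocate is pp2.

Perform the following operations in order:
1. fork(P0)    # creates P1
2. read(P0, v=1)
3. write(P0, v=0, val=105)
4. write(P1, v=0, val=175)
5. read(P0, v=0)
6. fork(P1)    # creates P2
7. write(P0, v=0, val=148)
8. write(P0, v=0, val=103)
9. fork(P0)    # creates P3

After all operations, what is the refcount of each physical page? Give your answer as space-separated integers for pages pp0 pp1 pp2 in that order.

Op 1: fork(P0) -> P1. 2 ppages; refcounts: pp0:2 pp1:2
Op 2: read(P0, v1) -> 27. No state change.
Op 3: write(P0, v0, 105). refcount(pp0)=2>1 -> COPY to pp2. 3 ppages; refcounts: pp0:1 pp1:2 pp2:1
Op 4: write(P1, v0, 175). refcount(pp0)=1 -> write in place. 3 ppages; refcounts: pp0:1 pp1:2 pp2:1
Op 5: read(P0, v0) -> 105. No state change.
Op 6: fork(P1) -> P2. 3 ppages; refcounts: pp0:2 pp1:3 pp2:1
Op 7: write(P0, v0, 148). refcount(pp2)=1 -> write in place. 3 ppages; refcounts: pp0:2 pp1:3 pp2:1
Op 8: write(P0, v0, 103). refcount(pp2)=1 -> write in place. 3 ppages; refcounts: pp0:2 pp1:3 pp2:1
Op 9: fork(P0) -> P3. 3 ppages; refcounts: pp0:2 pp1:4 pp2:2

Answer: 2 4 2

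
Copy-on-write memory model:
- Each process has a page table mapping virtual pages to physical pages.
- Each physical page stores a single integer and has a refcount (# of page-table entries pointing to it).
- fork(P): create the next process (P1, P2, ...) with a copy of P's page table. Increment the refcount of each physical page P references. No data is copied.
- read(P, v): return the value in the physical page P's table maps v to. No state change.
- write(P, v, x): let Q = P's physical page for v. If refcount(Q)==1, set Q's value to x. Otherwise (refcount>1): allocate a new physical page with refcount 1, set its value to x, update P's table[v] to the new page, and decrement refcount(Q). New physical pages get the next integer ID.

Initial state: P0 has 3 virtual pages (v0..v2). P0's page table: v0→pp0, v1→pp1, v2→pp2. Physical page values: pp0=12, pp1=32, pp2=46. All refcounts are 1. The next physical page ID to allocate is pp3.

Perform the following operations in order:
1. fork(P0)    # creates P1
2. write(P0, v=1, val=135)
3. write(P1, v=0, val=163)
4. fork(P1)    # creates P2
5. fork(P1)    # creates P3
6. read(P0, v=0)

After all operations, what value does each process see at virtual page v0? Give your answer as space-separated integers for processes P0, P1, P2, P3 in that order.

Answer: 12 163 163 163

Derivation:
Op 1: fork(P0) -> P1. 3 ppages; refcounts: pp0:2 pp1:2 pp2:2
Op 2: write(P0, v1, 135). refcount(pp1)=2>1 -> COPY to pp3. 4 ppages; refcounts: pp0:2 pp1:1 pp2:2 pp3:1
Op 3: write(P1, v0, 163). refcount(pp0)=2>1 -> COPY to pp4. 5 ppages; refcounts: pp0:1 pp1:1 pp2:2 pp3:1 pp4:1
Op 4: fork(P1) -> P2. 5 ppages; refcounts: pp0:1 pp1:2 pp2:3 pp3:1 pp4:2
Op 5: fork(P1) -> P3. 5 ppages; refcounts: pp0:1 pp1:3 pp2:4 pp3:1 pp4:3
Op 6: read(P0, v0) -> 12. No state change.
P0: v0 -> pp0 = 12
P1: v0 -> pp4 = 163
P2: v0 -> pp4 = 163
P3: v0 -> pp4 = 163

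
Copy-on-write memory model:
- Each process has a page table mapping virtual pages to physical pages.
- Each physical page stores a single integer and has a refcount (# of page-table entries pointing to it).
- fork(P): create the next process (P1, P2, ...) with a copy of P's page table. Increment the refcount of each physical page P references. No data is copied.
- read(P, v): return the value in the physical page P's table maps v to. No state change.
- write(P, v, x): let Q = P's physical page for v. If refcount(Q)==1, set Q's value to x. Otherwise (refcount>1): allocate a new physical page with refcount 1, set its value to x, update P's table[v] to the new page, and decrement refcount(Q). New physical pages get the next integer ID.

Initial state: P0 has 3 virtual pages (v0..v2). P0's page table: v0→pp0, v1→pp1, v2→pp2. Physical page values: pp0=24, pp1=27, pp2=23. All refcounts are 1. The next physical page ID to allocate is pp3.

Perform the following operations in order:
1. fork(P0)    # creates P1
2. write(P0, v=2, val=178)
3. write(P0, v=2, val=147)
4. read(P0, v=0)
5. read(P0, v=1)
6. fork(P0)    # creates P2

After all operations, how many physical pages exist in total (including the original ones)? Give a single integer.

Op 1: fork(P0) -> P1. 3 ppages; refcounts: pp0:2 pp1:2 pp2:2
Op 2: write(P0, v2, 178). refcount(pp2)=2>1 -> COPY to pp3. 4 ppages; refcounts: pp0:2 pp1:2 pp2:1 pp3:1
Op 3: write(P0, v2, 147). refcount(pp3)=1 -> write in place. 4 ppages; refcounts: pp0:2 pp1:2 pp2:1 pp3:1
Op 4: read(P0, v0) -> 24. No state change.
Op 5: read(P0, v1) -> 27. No state change.
Op 6: fork(P0) -> P2. 4 ppages; refcounts: pp0:3 pp1:3 pp2:1 pp3:2

Answer: 4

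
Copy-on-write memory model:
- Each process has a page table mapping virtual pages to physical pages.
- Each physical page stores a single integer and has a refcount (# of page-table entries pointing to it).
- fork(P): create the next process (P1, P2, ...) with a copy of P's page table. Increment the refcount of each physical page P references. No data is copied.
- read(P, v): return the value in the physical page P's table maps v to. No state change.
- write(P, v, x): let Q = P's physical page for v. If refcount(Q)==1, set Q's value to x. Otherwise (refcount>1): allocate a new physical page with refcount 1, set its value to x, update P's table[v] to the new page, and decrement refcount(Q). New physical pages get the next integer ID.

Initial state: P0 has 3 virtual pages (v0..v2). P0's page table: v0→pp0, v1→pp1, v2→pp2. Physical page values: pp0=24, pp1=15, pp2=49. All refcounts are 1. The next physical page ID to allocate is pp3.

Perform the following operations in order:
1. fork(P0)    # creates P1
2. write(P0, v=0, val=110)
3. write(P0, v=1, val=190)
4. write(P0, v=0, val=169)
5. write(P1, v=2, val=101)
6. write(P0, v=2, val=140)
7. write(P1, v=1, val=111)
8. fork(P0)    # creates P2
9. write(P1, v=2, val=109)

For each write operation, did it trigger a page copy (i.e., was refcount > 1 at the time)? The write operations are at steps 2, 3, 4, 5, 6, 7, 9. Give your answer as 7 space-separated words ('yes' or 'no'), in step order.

Op 1: fork(P0) -> P1. 3 ppages; refcounts: pp0:2 pp1:2 pp2:2
Op 2: write(P0, v0, 110). refcount(pp0)=2>1 -> COPY to pp3. 4 ppages; refcounts: pp0:1 pp1:2 pp2:2 pp3:1
Op 3: write(P0, v1, 190). refcount(pp1)=2>1 -> COPY to pp4. 5 ppages; refcounts: pp0:1 pp1:1 pp2:2 pp3:1 pp4:1
Op 4: write(P0, v0, 169). refcount(pp3)=1 -> write in place. 5 ppages; refcounts: pp0:1 pp1:1 pp2:2 pp3:1 pp4:1
Op 5: write(P1, v2, 101). refcount(pp2)=2>1 -> COPY to pp5. 6 ppages; refcounts: pp0:1 pp1:1 pp2:1 pp3:1 pp4:1 pp5:1
Op 6: write(P0, v2, 140). refcount(pp2)=1 -> write in place. 6 ppages; refcounts: pp0:1 pp1:1 pp2:1 pp3:1 pp4:1 pp5:1
Op 7: write(P1, v1, 111). refcount(pp1)=1 -> write in place. 6 ppages; refcounts: pp0:1 pp1:1 pp2:1 pp3:1 pp4:1 pp5:1
Op 8: fork(P0) -> P2. 6 ppages; refcounts: pp0:1 pp1:1 pp2:2 pp3:2 pp4:2 pp5:1
Op 9: write(P1, v2, 109). refcount(pp5)=1 -> write in place. 6 ppages; refcounts: pp0:1 pp1:1 pp2:2 pp3:2 pp4:2 pp5:1

yes yes no yes no no no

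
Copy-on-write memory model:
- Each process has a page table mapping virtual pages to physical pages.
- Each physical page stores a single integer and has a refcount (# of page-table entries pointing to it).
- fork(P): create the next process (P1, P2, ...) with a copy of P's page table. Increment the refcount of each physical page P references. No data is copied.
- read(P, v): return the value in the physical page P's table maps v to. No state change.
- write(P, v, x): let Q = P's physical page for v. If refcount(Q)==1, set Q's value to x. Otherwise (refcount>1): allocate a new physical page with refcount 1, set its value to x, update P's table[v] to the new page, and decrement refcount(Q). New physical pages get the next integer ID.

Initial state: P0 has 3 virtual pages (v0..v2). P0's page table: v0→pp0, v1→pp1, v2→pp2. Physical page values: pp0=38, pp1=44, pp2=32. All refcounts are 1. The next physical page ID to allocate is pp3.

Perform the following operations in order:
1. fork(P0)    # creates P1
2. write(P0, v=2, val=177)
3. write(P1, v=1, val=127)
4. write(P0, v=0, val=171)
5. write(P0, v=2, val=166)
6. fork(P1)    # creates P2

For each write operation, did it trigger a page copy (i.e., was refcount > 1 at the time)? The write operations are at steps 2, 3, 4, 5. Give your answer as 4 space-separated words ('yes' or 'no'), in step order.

Op 1: fork(P0) -> P1. 3 ppages; refcounts: pp0:2 pp1:2 pp2:2
Op 2: write(P0, v2, 177). refcount(pp2)=2>1 -> COPY to pp3. 4 ppages; refcounts: pp0:2 pp1:2 pp2:1 pp3:1
Op 3: write(P1, v1, 127). refcount(pp1)=2>1 -> COPY to pp4. 5 ppages; refcounts: pp0:2 pp1:1 pp2:1 pp3:1 pp4:1
Op 4: write(P0, v0, 171). refcount(pp0)=2>1 -> COPY to pp5. 6 ppages; refcounts: pp0:1 pp1:1 pp2:1 pp3:1 pp4:1 pp5:1
Op 5: write(P0, v2, 166). refcount(pp3)=1 -> write in place. 6 ppages; refcounts: pp0:1 pp1:1 pp2:1 pp3:1 pp4:1 pp5:1
Op 6: fork(P1) -> P2. 6 ppages; refcounts: pp0:2 pp1:1 pp2:2 pp3:1 pp4:2 pp5:1

yes yes yes no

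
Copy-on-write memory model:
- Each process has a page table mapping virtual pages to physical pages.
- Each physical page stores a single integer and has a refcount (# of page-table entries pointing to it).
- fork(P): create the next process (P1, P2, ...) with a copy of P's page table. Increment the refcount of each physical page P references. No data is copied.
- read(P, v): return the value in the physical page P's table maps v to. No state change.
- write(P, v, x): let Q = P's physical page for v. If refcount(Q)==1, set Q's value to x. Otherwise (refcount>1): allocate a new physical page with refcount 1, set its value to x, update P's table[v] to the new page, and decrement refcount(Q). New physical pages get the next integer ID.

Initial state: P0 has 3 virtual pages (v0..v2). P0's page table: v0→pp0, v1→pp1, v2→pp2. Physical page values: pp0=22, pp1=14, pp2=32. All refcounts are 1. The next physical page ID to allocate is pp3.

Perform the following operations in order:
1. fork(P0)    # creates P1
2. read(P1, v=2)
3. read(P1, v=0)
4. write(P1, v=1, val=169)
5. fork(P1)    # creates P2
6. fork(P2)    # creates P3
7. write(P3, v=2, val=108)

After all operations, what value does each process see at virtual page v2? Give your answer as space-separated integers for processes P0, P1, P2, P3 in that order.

Answer: 32 32 32 108

Derivation:
Op 1: fork(P0) -> P1. 3 ppages; refcounts: pp0:2 pp1:2 pp2:2
Op 2: read(P1, v2) -> 32. No state change.
Op 3: read(P1, v0) -> 22. No state change.
Op 4: write(P1, v1, 169). refcount(pp1)=2>1 -> COPY to pp3. 4 ppages; refcounts: pp0:2 pp1:1 pp2:2 pp3:1
Op 5: fork(P1) -> P2. 4 ppages; refcounts: pp0:3 pp1:1 pp2:3 pp3:2
Op 6: fork(P2) -> P3. 4 ppages; refcounts: pp0:4 pp1:1 pp2:4 pp3:3
Op 7: write(P3, v2, 108). refcount(pp2)=4>1 -> COPY to pp4. 5 ppages; refcounts: pp0:4 pp1:1 pp2:3 pp3:3 pp4:1
P0: v2 -> pp2 = 32
P1: v2 -> pp2 = 32
P2: v2 -> pp2 = 32
P3: v2 -> pp4 = 108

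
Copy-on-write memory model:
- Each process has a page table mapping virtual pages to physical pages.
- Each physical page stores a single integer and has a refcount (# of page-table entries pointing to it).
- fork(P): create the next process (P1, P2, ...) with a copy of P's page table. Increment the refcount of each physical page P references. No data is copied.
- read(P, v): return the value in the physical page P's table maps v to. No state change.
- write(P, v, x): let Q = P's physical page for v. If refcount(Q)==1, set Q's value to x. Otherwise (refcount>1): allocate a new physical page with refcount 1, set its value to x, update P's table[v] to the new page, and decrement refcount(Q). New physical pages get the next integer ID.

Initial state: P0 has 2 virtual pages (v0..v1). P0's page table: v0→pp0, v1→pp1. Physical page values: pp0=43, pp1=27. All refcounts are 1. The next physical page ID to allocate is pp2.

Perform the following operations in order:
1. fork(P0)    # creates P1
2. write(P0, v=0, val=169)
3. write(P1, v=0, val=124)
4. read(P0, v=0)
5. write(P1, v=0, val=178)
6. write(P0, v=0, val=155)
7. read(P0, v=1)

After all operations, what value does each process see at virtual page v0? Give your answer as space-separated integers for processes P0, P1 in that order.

Answer: 155 178

Derivation:
Op 1: fork(P0) -> P1. 2 ppages; refcounts: pp0:2 pp1:2
Op 2: write(P0, v0, 169). refcount(pp0)=2>1 -> COPY to pp2. 3 ppages; refcounts: pp0:1 pp1:2 pp2:1
Op 3: write(P1, v0, 124). refcount(pp0)=1 -> write in place. 3 ppages; refcounts: pp0:1 pp1:2 pp2:1
Op 4: read(P0, v0) -> 169. No state change.
Op 5: write(P1, v0, 178). refcount(pp0)=1 -> write in place. 3 ppages; refcounts: pp0:1 pp1:2 pp2:1
Op 6: write(P0, v0, 155). refcount(pp2)=1 -> write in place. 3 ppages; refcounts: pp0:1 pp1:2 pp2:1
Op 7: read(P0, v1) -> 27. No state change.
P0: v0 -> pp2 = 155
P1: v0 -> pp0 = 178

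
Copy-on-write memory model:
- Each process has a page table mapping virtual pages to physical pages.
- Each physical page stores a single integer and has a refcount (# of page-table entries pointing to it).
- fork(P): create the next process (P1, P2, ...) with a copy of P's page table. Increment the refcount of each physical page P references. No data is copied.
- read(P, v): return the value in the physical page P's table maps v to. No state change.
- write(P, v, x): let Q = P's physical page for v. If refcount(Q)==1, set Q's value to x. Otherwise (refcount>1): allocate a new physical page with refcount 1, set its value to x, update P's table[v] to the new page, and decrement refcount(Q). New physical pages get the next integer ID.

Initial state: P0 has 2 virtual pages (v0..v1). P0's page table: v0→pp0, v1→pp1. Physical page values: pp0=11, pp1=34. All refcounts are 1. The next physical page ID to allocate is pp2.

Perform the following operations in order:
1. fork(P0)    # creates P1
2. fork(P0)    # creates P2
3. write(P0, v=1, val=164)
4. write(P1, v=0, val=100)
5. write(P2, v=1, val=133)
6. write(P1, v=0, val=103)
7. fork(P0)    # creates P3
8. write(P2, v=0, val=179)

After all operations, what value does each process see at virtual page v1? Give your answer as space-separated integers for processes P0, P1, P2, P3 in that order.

Answer: 164 34 133 164

Derivation:
Op 1: fork(P0) -> P1. 2 ppages; refcounts: pp0:2 pp1:2
Op 2: fork(P0) -> P2. 2 ppages; refcounts: pp0:3 pp1:3
Op 3: write(P0, v1, 164). refcount(pp1)=3>1 -> COPY to pp2. 3 ppages; refcounts: pp0:3 pp1:2 pp2:1
Op 4: write(P1, v0, 100). refcount(pp0)=3>1 -> COPY to pp3. 4 ppages; refcounts: pp0:2 pp1:2 pp2:1 pp3:1
Op 5: write(P2, v1, 133). refcount(pp1)=2>1 -> COPY to pp4. 5 ppages; refcounts: pp0:2 pp1:1 pp2:1 pp3:1 pp4:1
Op 6: write(P1, v0, 103). refcount(pp3)=1 -> write in place. 5 ppages; refcounts: pp0:2 pp1:1 pp2:1 pp3:1 pp4:1
Op 7: fork(P0) -> P3. 5 ppages; refcounts: pp0:3 pp1:1 pp2:2 pp3:1 pp4:1
Op 8: write(P2, v0, 179). refcount(pp0)=3>1 -> COPY to pp5. 6 ppages; refcounts: pp0:2 pp1:1 pp2:2 pp3:1 pp4:1 pp5:1
P0: v1 -> pp2 = 164
P1: v1 -> pp1 = 34
P2: v1 -> pp4 = 133
P3: v1 -> pp2 = 164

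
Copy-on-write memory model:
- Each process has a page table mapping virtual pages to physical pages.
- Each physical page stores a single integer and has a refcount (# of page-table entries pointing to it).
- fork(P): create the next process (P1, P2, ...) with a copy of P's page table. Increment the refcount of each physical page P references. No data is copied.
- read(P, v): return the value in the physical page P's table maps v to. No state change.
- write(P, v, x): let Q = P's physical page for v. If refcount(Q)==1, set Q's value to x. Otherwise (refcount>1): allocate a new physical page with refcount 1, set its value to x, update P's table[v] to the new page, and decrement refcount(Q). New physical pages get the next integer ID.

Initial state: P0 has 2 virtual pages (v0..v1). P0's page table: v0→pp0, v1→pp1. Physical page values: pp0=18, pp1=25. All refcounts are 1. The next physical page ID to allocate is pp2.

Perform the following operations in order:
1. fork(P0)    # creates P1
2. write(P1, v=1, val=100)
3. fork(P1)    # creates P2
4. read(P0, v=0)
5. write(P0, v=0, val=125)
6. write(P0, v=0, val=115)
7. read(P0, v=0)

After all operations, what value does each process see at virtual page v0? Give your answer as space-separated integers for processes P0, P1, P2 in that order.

Op 1: fork(P0) -> P1. 2 ppages; refcounts: pp0:2 pp1:2
Op 2: write(P1, v1, 100). refcount(pp1)=2>1 -> COPY to pp2. 3 ppages; refcounts: pp0:2 pp1:1 pp2:1
Op 3: fork(P1) -> P2. 3 ppages; refcounts: pp0:3 pp1:1 pp2:2
Op 4: read(P0, v0) -> 18. No state change.
Op 5: write(P0, v0, 125). refcount(pp0)=3>1 -> COPY to pp3. 4 ppages; refcounts: pp0:2 pp1:1 pp2:2 pp3:1
Op 6: write(P0, v0, 115). refcount(pp3)=1 -> write in place. 4 ppages; refcounts: pp0:2 pp1:1 pp2:2 pp3:1
Op 7: read(P0, v0) -> 115. No state change.
P0: v0 -> pp3 = 115
P1: v0 -> pp0 = 18
P2: v0 -> pp0 = 18

Answer: 115 18 18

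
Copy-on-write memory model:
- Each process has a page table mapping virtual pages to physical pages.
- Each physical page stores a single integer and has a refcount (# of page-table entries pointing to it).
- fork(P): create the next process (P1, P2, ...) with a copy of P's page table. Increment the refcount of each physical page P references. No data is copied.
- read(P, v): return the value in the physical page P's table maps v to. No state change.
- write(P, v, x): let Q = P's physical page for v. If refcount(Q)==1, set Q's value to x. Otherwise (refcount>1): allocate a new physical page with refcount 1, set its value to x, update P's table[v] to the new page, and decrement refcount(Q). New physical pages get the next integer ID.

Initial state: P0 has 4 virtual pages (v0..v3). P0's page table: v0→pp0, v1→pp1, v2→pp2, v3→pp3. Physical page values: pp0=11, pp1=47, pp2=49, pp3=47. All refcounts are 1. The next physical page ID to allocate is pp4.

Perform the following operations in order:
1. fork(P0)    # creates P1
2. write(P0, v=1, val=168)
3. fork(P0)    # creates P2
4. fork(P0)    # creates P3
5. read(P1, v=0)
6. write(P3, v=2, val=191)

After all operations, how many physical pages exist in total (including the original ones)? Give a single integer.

Answer: 6

Derivation:
Op 1: fork(P0) -> P1. 4 ppages; refcounts: pp0:2 pp1:2 pp2:2 pp3:2
Op 2: write(P0, v1, 168). refcount(pp1)=2>1 -> COPY to pp4. 5 ppages; refcounts: pp0:2 pp1:1 pp2:2 pp3:2 pp4:1
Op 3: fork(P0) -> P2. 5 ppages; refcounts: pp0:3 pp1:1 pp2:3 pp3:3 pp4:2
Op 4: fork(P0) -> P3. 5 ppages; refcounts: pp0:4 pp1:1 pp2:4 pp3:4 pp4:3
Op 5: read(P1, v0) -> 11. No state change.
Op 6: write(P3, v2, 191). refcount(pp2)=4>1 -> COPY to pp5. 6 ppages; refcounts: pp0:4 pp1:1 pp2:3 pp3:4 pp4:3 pp5:1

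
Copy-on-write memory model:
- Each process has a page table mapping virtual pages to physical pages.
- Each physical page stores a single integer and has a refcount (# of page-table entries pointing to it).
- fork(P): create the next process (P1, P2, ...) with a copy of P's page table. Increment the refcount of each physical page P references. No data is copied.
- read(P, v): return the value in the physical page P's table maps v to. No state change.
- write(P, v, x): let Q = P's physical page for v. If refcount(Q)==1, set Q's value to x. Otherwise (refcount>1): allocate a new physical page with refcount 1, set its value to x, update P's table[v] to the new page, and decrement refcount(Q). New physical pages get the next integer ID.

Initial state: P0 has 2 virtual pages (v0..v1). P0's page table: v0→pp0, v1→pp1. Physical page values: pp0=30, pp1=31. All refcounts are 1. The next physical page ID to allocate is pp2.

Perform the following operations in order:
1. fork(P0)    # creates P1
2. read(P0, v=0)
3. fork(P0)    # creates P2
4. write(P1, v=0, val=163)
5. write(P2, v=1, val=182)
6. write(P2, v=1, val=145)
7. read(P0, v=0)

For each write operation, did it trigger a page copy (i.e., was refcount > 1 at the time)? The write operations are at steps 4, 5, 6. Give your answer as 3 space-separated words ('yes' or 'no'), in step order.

Op 1: fork(P0) -> P1. 2 ppages; refcounts: pp0:2 pp1:2
Op 2: read(P0, v0) -> 30. No state change.
Op 3: fork(P0) -> P2. 2 ppages; refcounts: pp0:3 pp1:3
Op 4: write(P1, v0, 163). refcount(pp0)=3>1 -> COPY to pp2. 3 ppages; refcounts: pp0:2 pp1:3 pp2:1
Op 5: write(P2, v1, 182). refcount(pp1)=3>1 -> COPY to pp3. 4 ppages; refcounts: pp0:2 pp1:2 pp2:1 pp3:1
Op 6: write(P2, v1, 145). refcount(pp3)=1 -> write in place. 4 ppages; refcounts: pp0:2 pp1:2 pp2:1 pp3:1
Op 7: read(P0, v0) -> 30. No state change.

yes yes no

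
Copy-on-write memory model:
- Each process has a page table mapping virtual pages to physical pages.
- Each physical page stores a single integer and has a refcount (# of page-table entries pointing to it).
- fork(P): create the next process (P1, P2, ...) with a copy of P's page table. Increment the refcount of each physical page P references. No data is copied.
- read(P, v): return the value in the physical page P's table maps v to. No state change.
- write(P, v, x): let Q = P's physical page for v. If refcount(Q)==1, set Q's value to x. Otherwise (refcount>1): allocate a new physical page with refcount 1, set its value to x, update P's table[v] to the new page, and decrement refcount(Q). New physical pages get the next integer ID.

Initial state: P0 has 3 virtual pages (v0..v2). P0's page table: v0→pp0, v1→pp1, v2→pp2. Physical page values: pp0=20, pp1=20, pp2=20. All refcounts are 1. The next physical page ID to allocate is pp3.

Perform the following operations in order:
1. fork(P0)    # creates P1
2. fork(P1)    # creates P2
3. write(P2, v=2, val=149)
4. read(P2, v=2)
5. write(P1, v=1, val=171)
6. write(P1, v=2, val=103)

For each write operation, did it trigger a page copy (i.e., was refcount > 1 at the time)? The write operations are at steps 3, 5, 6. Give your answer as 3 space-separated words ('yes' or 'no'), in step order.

Op 1: fork(P0) -> P1. 3 ppages; refcounts: pp0:2 pp1:2 pp2:2
Op 2: fork(P1) -> P2. 3 ppages; refcounts: pp0:3 pp1:3 pp2:3
Op 3: write(P2, v2, 149). refcount(pp2)=3>1 -> COPY to pp3. 4 ppages; refcounts: pp0:3 pp1:3 pp2:2 pp3:1
Op 4: read(P2, v2) -> 149. No state change.
Op 5: write(P1, v1, 171). refcount(pp1)=3>1 -> COPY to pp4. 5 ppages; refcounts: pp0:3 pp1:2 pp2:2 pp3:1 pp4:1
Op 6: write(P1, v2, 103). refcount(pp2)=2>1 -> COPY to pp5. 6 ppages; refcounts: pp0:3 pp1:2 pp2:1 pp3:1 pp4:1 pp5:1

yes yes yes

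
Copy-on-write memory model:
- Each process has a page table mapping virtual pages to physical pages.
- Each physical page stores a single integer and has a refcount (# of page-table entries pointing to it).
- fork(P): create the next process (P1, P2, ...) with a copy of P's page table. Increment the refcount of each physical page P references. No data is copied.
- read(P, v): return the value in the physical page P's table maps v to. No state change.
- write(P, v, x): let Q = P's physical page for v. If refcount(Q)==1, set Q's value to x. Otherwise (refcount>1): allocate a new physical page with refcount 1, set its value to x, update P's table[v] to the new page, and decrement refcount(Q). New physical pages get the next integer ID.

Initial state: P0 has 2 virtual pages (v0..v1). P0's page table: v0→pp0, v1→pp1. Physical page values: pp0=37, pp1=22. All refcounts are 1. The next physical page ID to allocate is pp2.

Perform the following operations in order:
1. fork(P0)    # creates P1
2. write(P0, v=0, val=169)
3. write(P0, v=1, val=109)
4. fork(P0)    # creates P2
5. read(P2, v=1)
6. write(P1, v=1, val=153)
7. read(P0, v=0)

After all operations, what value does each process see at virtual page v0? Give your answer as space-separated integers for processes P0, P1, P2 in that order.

Op 1: fork(P0) -> P1. 2 ppages; refcounts: pp0:2 pp1:2
Op 2: write(P0, v0, 169). refcount(pp0)=2>1 -> COPY to pp2. 3 ppages; refcounts: pp0:1 pp1:2 pp2:1
Op 3: write(P0, v1, 109). refcount(pp1)=2>1 -> COPY to pp3. 4 ppages; refcounts: pp0:1 pp1:1 pp2:1 pp3:1
Op 4: fork(P0) -> P2. 4 ppages; refcounts: pp0:1 pp1:1 pp2:2 pp3:2
Op 5: read(P2, v1) -> 109. No state change.
Op 6: write(P1, v1, 153). refcount(pp1)=1 -> write in place. 4 ppages; refcounts: pp0:1 pp1:1 pp2:2 pp3:2
Op 7: read(P0, v0) -> 169. No state change.
P0: v0 -> pp2 = 169
P1: v0 -> pp0 = 37
P2: v0 -> pp2 = 169

Answer: 169 37 169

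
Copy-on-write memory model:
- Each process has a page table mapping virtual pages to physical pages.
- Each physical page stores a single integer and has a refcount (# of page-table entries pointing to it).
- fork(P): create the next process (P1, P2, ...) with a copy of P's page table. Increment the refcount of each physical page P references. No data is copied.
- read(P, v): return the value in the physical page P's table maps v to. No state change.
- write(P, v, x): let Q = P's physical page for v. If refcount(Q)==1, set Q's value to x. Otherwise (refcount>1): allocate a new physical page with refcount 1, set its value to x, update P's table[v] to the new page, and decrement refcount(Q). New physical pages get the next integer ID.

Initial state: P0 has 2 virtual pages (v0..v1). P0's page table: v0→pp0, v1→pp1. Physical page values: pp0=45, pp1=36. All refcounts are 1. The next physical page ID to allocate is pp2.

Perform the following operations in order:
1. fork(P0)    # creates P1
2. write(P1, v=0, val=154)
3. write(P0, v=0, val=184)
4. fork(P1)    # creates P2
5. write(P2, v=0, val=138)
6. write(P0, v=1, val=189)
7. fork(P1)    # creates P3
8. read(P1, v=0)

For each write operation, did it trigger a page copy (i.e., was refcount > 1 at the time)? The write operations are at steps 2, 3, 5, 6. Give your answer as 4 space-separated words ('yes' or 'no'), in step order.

Op 1: fork(P0) -> P1. 2 ppages; refcounts: pp0:2 pp1:2
Op 2: write(P1, v0, 154). refcount(pp0)=2>1 -> COPY to pp2. 3 ppages; refcounts: pp0:1 pp1:2 pp2:1
Op 3: write(P0, v0, 184). refcount(pp0)=1 -> write in place. 3 ppages; refcounts: pp0:1 pp1:2 pp2:1
Op 4: fork(P1) -> P2. 3 ppages; refcounts: pp0:1 pp1:3 pp2:2
Op 5: write(P2, v0, 138). refcount(pp2)=2>1 -> COPY to pp3. 4 ppages; refcounts: pp0:1 pp1:3 pp2:1 pp3:1
Op 6: write(P0, v1, 189). refcount(pp1)=3>1 -> COPY to pp4. 5 ppages; refcounts: pp0:1 pp1:2 pp2:1 pp3:1 pp4:1
Op 7: fork(P1) -> P3. 5 ppages; refcounts: pp0:1 pp1:3 pp2:2 pp3:1 pp4:1
Op 8: read(P1, v0) -> 154. No state change.

yes no yes yes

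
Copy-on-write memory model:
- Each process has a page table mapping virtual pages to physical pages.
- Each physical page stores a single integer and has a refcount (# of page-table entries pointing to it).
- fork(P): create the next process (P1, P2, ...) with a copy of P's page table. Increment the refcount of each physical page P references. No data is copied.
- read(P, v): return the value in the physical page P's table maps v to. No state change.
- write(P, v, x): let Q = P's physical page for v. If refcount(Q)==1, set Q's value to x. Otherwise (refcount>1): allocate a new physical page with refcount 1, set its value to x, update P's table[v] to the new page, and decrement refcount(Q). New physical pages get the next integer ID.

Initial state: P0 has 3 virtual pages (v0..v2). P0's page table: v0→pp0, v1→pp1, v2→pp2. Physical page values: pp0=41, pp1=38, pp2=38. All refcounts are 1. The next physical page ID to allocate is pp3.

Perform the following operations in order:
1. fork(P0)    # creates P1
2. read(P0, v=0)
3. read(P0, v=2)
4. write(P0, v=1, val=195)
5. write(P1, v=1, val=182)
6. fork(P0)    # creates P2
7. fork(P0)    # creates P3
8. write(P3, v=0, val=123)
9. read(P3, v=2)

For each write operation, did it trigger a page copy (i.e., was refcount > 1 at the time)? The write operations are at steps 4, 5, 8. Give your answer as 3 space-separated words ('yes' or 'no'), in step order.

Op 1: fork(P0) -> P1. 3 ppages; refcounts: pp0:2 pp1:2 pp2:2
Op 2: read(P0, v0) -> 41. No state change.
Op 3: read(P0, v2) -> 38. No state change.
Op 4: write(P0, v1, 195). refcount(pp1)=2>1 -> COPY to pp3. 4 ppages; refcounts: pp0:2 pp1:1 pp2:2 pp3:1
Op 5: write(P1, v1, 182). refcount(pp1)=1 -> write in place. 4 ppages; refcounts: pp0:2 pp1:1 pp2:2 pp3:1
Op 6: fork(P0) -> P2. 4 ppages; refcounts: pp0:3 pp1:1 pp2:3 pp3:2
Op 7: fork(P0) -> P3. 4 ppages; refcounts: pp0:4 pp1:1 pp2:4 pp3:3
Op 8: write(P3, v0, 123). refcount(pp0)=4>1 -> COPY to pp4. 5 ppages; refcounts: pp0:3 pp1:1 pp2:4 pp3:3 pp4:1
Op 9: read(P3, v2) -> 38. No state change.

yes no yes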